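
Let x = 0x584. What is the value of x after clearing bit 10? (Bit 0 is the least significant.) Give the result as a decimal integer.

388

x = 10110000100
bit 10 is currently 1; clear it via x & ~(1 << 10) = x & ~1024
→ 00110000100 = 388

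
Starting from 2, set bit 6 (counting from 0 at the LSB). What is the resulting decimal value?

x = 000000010
bit 6 is currently 0; set it via x | (1 << 6) = x | 64
→ 001000010 = 66

66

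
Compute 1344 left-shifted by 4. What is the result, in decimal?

1344 = 000010101000000
shift left by 4 → 101010000000000 = 21504
(equivalently, 1344 × 2^4 = 1344 × 16)

21504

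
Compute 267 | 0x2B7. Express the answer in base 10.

267 = 0100001011
0x2B7 = 1010110111
 OR → 1110111111 = 959

959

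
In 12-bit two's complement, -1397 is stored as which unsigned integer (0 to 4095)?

1397 in 12 bits: 010101110101
Invert: 101010001010
Add 1:  101010001011 = 2699
(Check: 2^12 - 1397 = 4096 - 1397 = 2699.)

2699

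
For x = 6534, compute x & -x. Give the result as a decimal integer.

2

x = 1100110000110 = 6534
-x (two's complement) = …0011001111010
AND   = 0000000000010 = 2
(x & -x isolates the lowest set bit of x.)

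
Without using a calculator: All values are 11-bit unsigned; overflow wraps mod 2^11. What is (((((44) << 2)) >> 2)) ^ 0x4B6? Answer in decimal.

1178

44 = 00000101100
→ << 2 (mod 2^11) → 00010110000 = 176
→ >> 2 → 00000101100 = 44
0x4B6 = 10010110110
→ ^ → 10010011010 = 1178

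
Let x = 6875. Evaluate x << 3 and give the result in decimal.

55000

6875 = 0001101011011011
shift left by 3 → 1101011011011000 = 55000
(equivalently, 6875 × 2^3 = 6875 × 8)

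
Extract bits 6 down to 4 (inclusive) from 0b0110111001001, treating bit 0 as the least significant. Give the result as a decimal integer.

4

v = 0110111001001
Shift right by 4: 011011100
Mask low 3 bits: 100 = 4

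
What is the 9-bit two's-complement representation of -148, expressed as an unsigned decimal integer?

364

148 in 9 bits: 010010100
Invert: 101101011
Add 1:  101101100 = 364
(Check: 2^9 - 148 = 512 - 148 = 364.)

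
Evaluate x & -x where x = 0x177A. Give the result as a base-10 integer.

x = 1011101111010 = 6010
-x (two's complement) = …0100010000110
AND   = 0000000000010 = 2
(x & -x isolates the lowest set bit of x.)

2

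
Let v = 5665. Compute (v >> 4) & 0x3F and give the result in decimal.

34

v = 01011000100001
Shift right by 4: 0101100010
Mask low 6 bits: 100010 = 34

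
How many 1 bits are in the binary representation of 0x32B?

6

0x32B = 1100101011
Count the 1s: 1 + 1 + 1 + 1 + 1 + 1 = 6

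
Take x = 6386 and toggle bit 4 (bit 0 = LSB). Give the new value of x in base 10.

6370

x = 1100011110010
bit 4 is currently 1; toggle it via x ^ (1 << 4) = x ^ 16
→ 1100011100010 = 6370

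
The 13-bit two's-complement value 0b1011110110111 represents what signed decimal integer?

-2121

pattern = 1011110110111 (MSB is 1 ⇒ negative)
Invert: 0100001001000, add 1 → 0100001001001 = 2121, so the value is -2121.
(Equivalently: 6071 - 2^13 = 6071 - 8192 = -2121.)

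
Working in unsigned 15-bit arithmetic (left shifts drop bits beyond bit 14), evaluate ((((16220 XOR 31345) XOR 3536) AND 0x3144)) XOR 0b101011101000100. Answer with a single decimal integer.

16220 = 011111101011100
31345 = 111101001110001
→ XOR → 100010100101101 = 17709
3536 = 000110111010000
→ XOR → 100100011111101 = 18685
0x3144 = 011000101000100
→ AND → 000000001000100 = 68
0b101011101000100 = 101011101000100
→ XOR → 101011100000000 = 22272

22272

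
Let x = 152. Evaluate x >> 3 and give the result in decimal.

152 = 10011000
shift right by 3 → 00010011 = 19
(equivalently, floor(152 / 8))

19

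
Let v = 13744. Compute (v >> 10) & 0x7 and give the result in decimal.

5

v = 11010110110000
Shift right by 10: 1101
Mask low 3 bits: 101 = 5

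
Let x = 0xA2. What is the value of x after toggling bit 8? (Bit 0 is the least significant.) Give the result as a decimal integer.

418

x = 00010100010
bit 8 is currently 0; toggle it via x ^ (1 << 8) = x ^ 256
→ 00110100010 = 418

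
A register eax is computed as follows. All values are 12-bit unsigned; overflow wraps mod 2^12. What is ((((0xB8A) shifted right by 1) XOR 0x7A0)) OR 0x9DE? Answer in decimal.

3071

0xB8A = 101110001010
→ shifted right by 1 → 010111000101 = 1477
0x7A0 = 011110100000
→ XOR → 001001100101 = 613
0x9DE = 100111011110
→ OR → 101111111111 = 3071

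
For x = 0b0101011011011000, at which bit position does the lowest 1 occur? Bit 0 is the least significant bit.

3

0b0101011011011000 = 101011011011000
Trailing zeros: 3, so the lowest set bit is bit 3 (value 8).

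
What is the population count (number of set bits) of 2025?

8

2025 = 11111101001
Count the 1s: 1 + 1 + 1 + 1 + 1 + 1 + 1 + 1 = 8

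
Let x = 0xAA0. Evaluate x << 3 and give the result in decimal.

21760

0xAA0 = 000101010100000
shift left by 3 → 101010100000000 = 21760
(equivalently, 2720 × 2^3 = 2720 × 8)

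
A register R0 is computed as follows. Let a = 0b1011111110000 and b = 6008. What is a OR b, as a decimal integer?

6136

a = 1011111110000
6008 = 1011101111000
 OR → 1011111111000 = 6136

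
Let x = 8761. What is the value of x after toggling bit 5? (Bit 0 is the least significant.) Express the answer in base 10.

x = 010001000111001
bit 5 is currently 1; toggle it via x ^ (1 << 5) = x ^ 32
→ 010001000011001 = 8729

8729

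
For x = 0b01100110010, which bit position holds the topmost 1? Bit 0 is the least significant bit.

0b01100110010 = 1100110010
The topmost 1 is at position 9 (since 2^9 = 512 ≤ 818 < 1024).

9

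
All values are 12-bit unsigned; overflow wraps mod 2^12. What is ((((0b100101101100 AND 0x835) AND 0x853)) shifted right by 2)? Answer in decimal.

512

0b100101101100 = 100101101100
0x835 = 100000110101
→ AND → 100000100100 = 2084
0x853 = 100001010011
→ AND → 100000000000 = 2048
→ shifted right by 2 → 001000000000 = 512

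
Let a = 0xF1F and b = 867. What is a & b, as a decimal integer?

771

0xF1F = 111100011111
867 = 001101100011
AND → 001100000011 = 771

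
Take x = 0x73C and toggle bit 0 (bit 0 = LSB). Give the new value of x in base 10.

x = 0011100111100
bit 0 is currently 0; toggle it via x ^ (1 << 0) = x ^ 1
→ 0011100111101 = 1853

1853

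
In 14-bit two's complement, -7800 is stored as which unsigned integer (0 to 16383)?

8584

7800 in 14 bits: 01111001111000
Invert: 10000110000111
Add 1:  10000110001000 = 8584
(Check: 2^14 - 7800 = 16384 - 7800 = 8584.)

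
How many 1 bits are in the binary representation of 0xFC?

6

0xFC = 11111100
Count the 1s: 1 + 1 + 1 + 1 + 1 + 1 = 6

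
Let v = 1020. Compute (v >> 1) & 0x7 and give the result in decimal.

6

v = 1111111100
Shift right by 1: 111111110
Mask low 3 bits: 110 = 6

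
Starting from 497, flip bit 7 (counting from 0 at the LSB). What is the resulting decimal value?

369

x = 111110001
bit 7 is currently 1; toggle it via x ^ (1 << 7) = x ^ 128
→ 101110001 = 369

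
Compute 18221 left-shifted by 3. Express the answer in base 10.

18221 = 000100011100101101
shift left by 3 → 100011100101101000 = 145768
(equivalently, 18221 × 2^3 = 18221 × 8)

145768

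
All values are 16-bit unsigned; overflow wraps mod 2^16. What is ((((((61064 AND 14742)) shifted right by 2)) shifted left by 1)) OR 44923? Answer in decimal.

49019

61064 = 1110111010001000
14742 = 0011100110010110
→ AND → 0010100010000000 = 10368
→ shifted right by 2 → 0000101000100000 = 2592
→ shifted left by 1 (mod 2^16) → 0001010001000000 = 5184
44923 = 1010111101111011
→ OR → 1011111101111011 = 49019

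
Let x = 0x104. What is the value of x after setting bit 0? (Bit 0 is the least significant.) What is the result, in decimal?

x = 100000100
bit 0 is currently 0; set it via x | (1 << 0) = x | 1
→ 100000101 = 261

261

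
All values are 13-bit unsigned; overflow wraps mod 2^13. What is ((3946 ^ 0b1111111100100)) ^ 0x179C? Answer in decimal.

3946 = 0111101101010
0b1111111100100 = 1111111100100
→ ^ → 1000010001110 = 4238
0x179C = 1011110011100
→ ^ → 0011100010010 = 1810

1810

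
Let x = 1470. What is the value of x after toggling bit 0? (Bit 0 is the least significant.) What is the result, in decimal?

x = 10110111110
bit 0 is currently 0; toggle it via x ^ (1 << 0) = x ^ 1
→ 10110111111 = 1471

1471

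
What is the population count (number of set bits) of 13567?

13567 = 11010011111111
Count the 1s: 1 + 1 + 1 + 1 + 1 + 1 + 1 + 1 + 1 + 1 + 1 = 11

11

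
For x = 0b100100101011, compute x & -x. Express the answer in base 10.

1

x = 100100101011 = 2347
-x (two's complement) = …011011010101
AND   = 000000000001 = 1
(x & -x isolates the lowest set bit of x.)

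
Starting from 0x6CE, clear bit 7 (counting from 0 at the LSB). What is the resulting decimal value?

x = 11011001110
bit 7 is currently 1; clear it via x & ~(1 << 7) = x & ~128
→ 11001001110 = 1614

1614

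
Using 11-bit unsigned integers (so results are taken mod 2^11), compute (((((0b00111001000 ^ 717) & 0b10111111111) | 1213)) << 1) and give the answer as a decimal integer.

0b00111001000 = 00111001000
717 = 01011001101
→ ^ → 01100000101 = 773
0b10111111111 = 10111111111
→ & → 00100000101 = 261
1213 = 10010111101
→ | → 10110111101 = 1469
→ << 1 (mod 2^11) → 01101111010 = 890

890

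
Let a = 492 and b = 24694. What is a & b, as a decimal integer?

492 = 000000111101100
24694 = 110000001110110
AND → 000000001100100 = 100

100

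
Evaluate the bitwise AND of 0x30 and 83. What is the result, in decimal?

0x30 = 0110000
83 = 1010011
AND → 0010000 = 16

16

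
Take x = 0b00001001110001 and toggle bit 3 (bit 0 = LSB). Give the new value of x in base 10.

633

x = 00001001110001
bit 3 is currently 0; toggle it via x ^ (1 << 3) = x ^ 8
→ 00001001111001 = 633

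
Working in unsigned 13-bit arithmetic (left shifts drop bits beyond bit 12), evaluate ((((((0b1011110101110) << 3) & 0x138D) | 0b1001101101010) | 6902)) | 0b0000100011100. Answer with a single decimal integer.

7166

0b1011110101110 = 1011110101110
→ << 3 (mod 2^13) → 1110101110000 = 7536
0x138D = 1001110001101
→ & → 1000100000000 = 4352
0b1001101101010 = 1001101101010
→ | → 1001101101010 = 4970
6902 = 1101011110110
→ | → 1101111111110 = 7166
0b0000100011100 = 0000100011100
→ | → 1101111111110 = 7166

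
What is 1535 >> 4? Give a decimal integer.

1535 = 10111111111
shift right by 4 → 00001011111 = 95
(equivalently, floor(1535 / 16))

95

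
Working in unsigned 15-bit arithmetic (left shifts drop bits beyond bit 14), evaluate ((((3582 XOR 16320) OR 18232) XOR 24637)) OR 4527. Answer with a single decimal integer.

3582 = 000110111111110
16320 = 011111111000000
→ XOR → 011001000111110 = 12862
18232 = 100011100111000
→ OR → 111011100111110 = 30526
24637 = 110000000111101
→ XOR → 001011100000011 = 5891
4527 = 001000110101111
→ OR → 001011110101111 = 6063

6063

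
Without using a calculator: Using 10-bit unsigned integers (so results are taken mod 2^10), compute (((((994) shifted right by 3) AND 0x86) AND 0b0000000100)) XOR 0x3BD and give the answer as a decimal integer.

994 = 1111100010
→ shifted right by 3 → 0001111100 = 124
0x86 = 0010000110
→ AND → 0000000100 = 4
0b0000000100 = 0000000100
→ AND → 0000000100 = 4
0x3BD = 1110111101
→ XOR → 1110111001 = 953

953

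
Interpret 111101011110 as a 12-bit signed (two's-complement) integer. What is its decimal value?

-162

pattern = 111101011110 (MSB is 1 ⇒ negative)
Invert: 000010100001, add 1 → 000010100010 = 162, so the value is -162.
(Equivalently: 3934 - 2^12 = 3934 - 4096 = -162.)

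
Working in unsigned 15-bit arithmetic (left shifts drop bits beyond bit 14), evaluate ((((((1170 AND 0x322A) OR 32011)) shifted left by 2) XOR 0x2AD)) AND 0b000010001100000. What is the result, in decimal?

1170 = 000010010010010
0x322A = 011001000101010
→ AND → 000000000000010 = 2
32011 = 111110100001011
→ OR → 111110100001011 = 32011
→ shifted left by 2 (mod 2^15) → 111010000101100 = 29740
0x2AD = 000001010101101
→ XOR → 111011010000001 = 30337
0b000010001100000 = 000010001100000
→ AND → 000010000000000 = 1024

1024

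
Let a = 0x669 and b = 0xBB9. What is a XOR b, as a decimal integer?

0x669 = 011001101001
0xBB9 = 101110111001
XOR → 110111010000 = 3536

3536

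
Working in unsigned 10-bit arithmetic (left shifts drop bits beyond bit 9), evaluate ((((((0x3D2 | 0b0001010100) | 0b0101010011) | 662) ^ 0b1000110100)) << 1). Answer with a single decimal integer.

0x3D2 = 1111010010
0b0001010100 = 0001010100
→ | → 1111010110 = 982
0b0101010011 = 0101010011
→ | → 1111010111 = 983
662 = 1010010110
→ | → 1111010111 = 983
0b1000110100 = 1000110100
→ ^ → 0111100011 = 483
→ << 1 (mod 2^10) → 1111000110 = 966

966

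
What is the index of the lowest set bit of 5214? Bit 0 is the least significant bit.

1

5214 = 1010001011110
Trailing zeros: 1, so the lowest set bit is bit 1 (value 2).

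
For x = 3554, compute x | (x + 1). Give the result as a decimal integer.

3555

x = 110111100010 = 3554
x + 1 = 110111100011
OR    = 110111100011 = 3555
(x | (x + 1) sets the lowest cleared bit.)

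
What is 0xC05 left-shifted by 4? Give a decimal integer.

49232

0xC05 = 0000110000000101
shift left by 4 → 1100000001010000 = 49232
(equivalently, 3077 × 2^4 = 3077 × 16)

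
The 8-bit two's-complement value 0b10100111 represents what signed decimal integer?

-89

pattern = 10100111 (MSB is 1 ⇒ negative)
Invert: 01011000, add 1 → 01011001 = 89, so the value is -89.
(Equivalently: 167 - 2^8 = 167 - 256 = -89.)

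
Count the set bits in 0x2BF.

8

0x2BF = 1010111111
Count the 1s: 1 + 1 + 1 + 1 + 1 + 1 + 1 + 1 = 8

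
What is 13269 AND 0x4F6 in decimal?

13269 = 11001111010101
0x4F6 = 00010011110110
AND → 00000011010100 = 212

212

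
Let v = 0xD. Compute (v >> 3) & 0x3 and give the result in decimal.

v = 000001101
Shift right by 3: 000001
Mask low 2 bits: 01 = 1

1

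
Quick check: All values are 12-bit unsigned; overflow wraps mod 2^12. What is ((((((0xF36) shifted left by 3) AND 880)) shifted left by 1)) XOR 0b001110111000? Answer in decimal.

0xF36 = 111100110110
→ shifted left by 3 (mod 2^12) → 100110110000 = 2480
880 = 001101110000
→ AND → 000100110000 = 304
→ shifted left by 1 (mod 2^12) → 001001100000 = 608
0b001110111000 = 001110111000
→ XOR → 000111011000 = 472

472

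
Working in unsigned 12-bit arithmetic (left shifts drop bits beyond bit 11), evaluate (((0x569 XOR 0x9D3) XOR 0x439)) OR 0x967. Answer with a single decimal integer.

2535

0x569 = 010101101001
0x9D3 = 100111010011
→ XOR → 110010111010 = 3258
0x439 = 010000111001
→ XOR → 100010000011 = 2179
0x967 = 100101100111
→ OR → 100111100111 = 2535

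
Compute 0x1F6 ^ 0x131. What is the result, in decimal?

199

0x1F6 = 111110110
0x131 = 100110001
XOR → 011000111 = 199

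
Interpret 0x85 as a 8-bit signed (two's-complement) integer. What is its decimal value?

-123

pattern = 10000101 (MSB is 1 ⇒ negative)
Invert: 01111010, add 1 → 01111011 = 123, so the value is -123.
(Equivalently: 133 - 2^8 = 133 - 256 = -123.)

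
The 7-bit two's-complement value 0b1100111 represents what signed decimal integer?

-25

pattern = 1100111 (MSB is 1 ⇒ negative)
Invert: 0011000, add 1 → 0011001 = 25, so the value is -25.
(Equivalently: 103 - 2^7 = 103 - 128 = -25.)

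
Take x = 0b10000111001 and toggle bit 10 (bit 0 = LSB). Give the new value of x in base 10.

x = 10000111001
bit 10 is currently 1; toggle it via x ^ (1 << 10) = x ^ 1024
→ 00000111001 = 57

57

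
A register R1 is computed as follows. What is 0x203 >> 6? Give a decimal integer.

0x203 = 1000000011
shift right by 6 → 0000001000 = 8
(equivalently, floor(515 / 64))

8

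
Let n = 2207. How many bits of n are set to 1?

2207 = 100010011111
Count the 1s: 1 + 1 + 1 + 1 + 1 + 1 + 1 = 7

7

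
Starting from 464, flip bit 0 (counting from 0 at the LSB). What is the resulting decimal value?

x = 0111010000
bit 0 is currently 0; toggle it via x ^ (1 << 0) = x ^ 1
→ 0111010001 = 465

465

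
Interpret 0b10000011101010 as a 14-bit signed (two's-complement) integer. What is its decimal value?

-7958

pattern = 10000011101010 (MSB is 1 ⇒ negative)
Invert: 01111100010101, add 1 → 01111100010110 = 7958, so the value is -7958.
(Equivalently: 8426 - 2^14 = 8426 - 16384 = -7958.)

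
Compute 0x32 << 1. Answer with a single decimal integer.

100

0x32 = 0110010
shift left by 1 → 1100100 = 100
(equivalently, 50 × 2^1 = 50 × 2)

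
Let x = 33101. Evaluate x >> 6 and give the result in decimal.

33101 = 1000000101001101
shift right by 6 → 0000001000000101 = 517
(equivalently, floor(33101 / 64))

517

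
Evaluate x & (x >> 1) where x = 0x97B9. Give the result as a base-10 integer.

x = 1001011110111001 = 38841
x>>1 = 0100101111011100
AND  = 0000001110011000 = 920
(x & (x >> 1) has a 1 wherever x has two consecutive 1 bits.)

920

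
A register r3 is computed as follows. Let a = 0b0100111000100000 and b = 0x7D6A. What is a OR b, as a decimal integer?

32618

a = 100111000100000
0x7D6A = 111110101101010
 OR → 111111101101010 = 32618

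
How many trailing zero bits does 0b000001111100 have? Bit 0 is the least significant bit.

2

0b000001111100 = 1111100
Trailing zeros: 2, so the lowest set bit is bit 2 (value 4).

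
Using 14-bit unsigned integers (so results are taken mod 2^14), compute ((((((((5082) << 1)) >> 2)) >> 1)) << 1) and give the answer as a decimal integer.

5082 = 01001111011010
→ << 1 (mod 2^14) → 10011110110100 = 10164
→ >> 2 → 00100111101101 = 2541
→ >> 1 → 00010011110110 = 1270
→ << 1 (mod 2^14) → 00100111101100 = 2540

2540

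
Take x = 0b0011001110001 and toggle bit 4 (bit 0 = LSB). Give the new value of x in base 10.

x = 0011001110001
bit 4 is currently 1; toggle it via x ^ (1 << 4) = x ^ 16
→ 0011001100001 = 1633

1633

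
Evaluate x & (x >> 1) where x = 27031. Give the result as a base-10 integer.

8323

x = 110100110010111 = 27031
x>>1 = 011010011001011
AND  = 010000010000011 = 8323
(x & (x >> 1) has a 1 wherever x has two consecutive 1 bits.)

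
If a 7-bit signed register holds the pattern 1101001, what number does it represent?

-23

pattern = 1101001 (MSB is 1 ⇒ negative)
Invert: 0010110, add 1 → 0010111 = 23, so the value is -23.
(Equivalently: 105 - 2^7 = 105 - 128 = -23.)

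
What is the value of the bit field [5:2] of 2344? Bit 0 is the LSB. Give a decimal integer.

10

v = 0100100101000
Shift right by 2: 01001001010
Mask low 4 bits: 1010 = 10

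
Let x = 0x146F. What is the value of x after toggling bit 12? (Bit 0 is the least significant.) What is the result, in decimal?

1135

x = 1010001101111
bit 12 is currently 1; toggle it via x ^ (1 << 12) = x ^ 4096
→ 0010001101111 = 1135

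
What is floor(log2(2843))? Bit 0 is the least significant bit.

11

2843 = 101100011011
The topmost 1 is at position 11 (since 2^11 = 2048 ≤ 2843 < 4096).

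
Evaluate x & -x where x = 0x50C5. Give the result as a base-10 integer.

1

x = 101000011000101 = 20677
-x (two's complement) = …010111100111011
AND   = 000000000000001 = 1
(x & -x isolates the lowest set bit of x.)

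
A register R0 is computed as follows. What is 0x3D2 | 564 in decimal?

0x3D2 = 1111010010
564 = 1000110100
 OR → 1111110110 = 1014

1014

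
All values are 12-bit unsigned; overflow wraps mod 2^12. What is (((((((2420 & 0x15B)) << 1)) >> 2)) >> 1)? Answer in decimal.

2420 = 100101110100
0x15B = 000101011011
→ & → 000101010000 = 336
→ << 1 (mod 2^12) → 001010100000 = 672
→ >> 2 → 000010101000 = 168
→ >> 1 → 000001010100 = 84

84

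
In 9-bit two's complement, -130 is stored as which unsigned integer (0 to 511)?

130 in 9 bits: 010000010
Invert: 101111101
Add 1:  101111110 = 382
(Check: 2^9 - 130 = 512 - 130 = 382.)

382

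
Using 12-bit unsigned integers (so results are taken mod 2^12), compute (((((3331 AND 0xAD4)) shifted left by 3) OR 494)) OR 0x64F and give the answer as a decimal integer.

3331 = 110100000011
0xAD4 = 101011010100
→ AND → 100000000000 = 2048
→ shifted left by 3 (mod 2^12) → 000000000000 = 0
494 = 000111101110
→ OR → 000111101110 = 494
0x64F = 011001001111
→ OR → 011111101111 = 2031

2031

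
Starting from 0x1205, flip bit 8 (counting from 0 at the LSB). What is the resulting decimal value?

4869

x = 01001000000101
bit 8 is currently 0; toggle it via x ^ (1 << 8) = x ^ 256
→ 01001100000101 = 4869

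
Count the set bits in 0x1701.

0x1701 = 1011100000001
Count the 1s: 1 + 1 + 1 + 1 + 1 = 5

5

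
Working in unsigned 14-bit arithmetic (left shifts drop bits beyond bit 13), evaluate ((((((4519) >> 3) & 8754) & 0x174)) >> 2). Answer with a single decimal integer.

4519 = 01000110100111
→ >> 3 → 00001000110100 = 564
8754 = 10001000110010
→ & → 00001000110000 = 560
0x174 = 00000101110100
→ & → 00000000110000 = 48
→ >> 2 → 00000000001100 = 12

12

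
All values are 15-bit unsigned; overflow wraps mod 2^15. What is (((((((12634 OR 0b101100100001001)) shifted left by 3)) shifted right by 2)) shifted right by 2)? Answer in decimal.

1197

12634 = 011000101011010
0b101100100001001 = 101100100001001
→ OR → 111100101011011 = 31067
→ shifted left by 3 (mod 2^15) → 100101011011000 = 19160
→ shifted right by 2 → 001001010110110 = 4790
→ shifted right by 2 → 000010010101101 = 1197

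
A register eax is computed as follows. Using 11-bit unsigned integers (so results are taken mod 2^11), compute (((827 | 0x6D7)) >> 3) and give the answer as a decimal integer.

827 = 01100111011
0x6D7 = 11011010111
→ | → 11111111111 = 2047
→ >> 3 → 00011111111 = 255

255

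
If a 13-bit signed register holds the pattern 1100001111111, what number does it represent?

-1921

pattern = 1100001111111 (MSB is 1 ⇒ negative)
Invert: 0011110000000, add 1 → 0011110000001 = 1921, so the value is -1921.
(Equivalently: 6271 - 2^13 = 6271 - 8192 = -1921.)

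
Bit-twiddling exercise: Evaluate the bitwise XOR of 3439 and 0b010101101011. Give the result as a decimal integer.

3439 = 110101101111
b = 010101101011
XOR → 100000000100 = 2052

2052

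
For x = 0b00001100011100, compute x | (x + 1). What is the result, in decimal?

797

x = 1100011100 = 796
x + 1 = 1100011101
OR    = 1100011101 = 797
(x | (x + 1) sets the lowest cleared bit.)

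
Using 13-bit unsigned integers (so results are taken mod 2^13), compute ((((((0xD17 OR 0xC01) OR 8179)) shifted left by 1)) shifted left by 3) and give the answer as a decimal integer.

0xD17 = 0110100010111
0xC01 = 0110000000001
→ OR → 0110100010111 = 3351
8179 = 1111111110011
→ OR → 1111111110111 = 8183
→ shifted left by 1 (mod 2^13) → 1111111101110 = 8174
→ shifted left by 3 (mod 2^13) → 1111101110000 = 8048

8048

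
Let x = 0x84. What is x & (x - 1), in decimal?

128

x = 10000100 = 132
x - 1 = 10000011
AND   = 10000000 = 128
(x & (x - 1) clears the lowest set bit of x.)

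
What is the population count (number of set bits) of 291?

4

291 = 100100011
Count the 1s: 1 + 1 + 1 + 1 = 4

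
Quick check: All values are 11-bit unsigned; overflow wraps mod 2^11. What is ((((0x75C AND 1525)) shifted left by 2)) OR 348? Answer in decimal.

0x75C = 11101011100
1525 = 10111110101
→ AND → 10101010100 = 1364
→ shifted left by 2 (mod 2^11) → 10101010000 = 1360
348 = 00101011100
→ OR → 10101011100 = 1372

1372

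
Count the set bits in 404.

4

404 = 110010100
Count the 1s: 1 + 1 + 1 + 1 = 4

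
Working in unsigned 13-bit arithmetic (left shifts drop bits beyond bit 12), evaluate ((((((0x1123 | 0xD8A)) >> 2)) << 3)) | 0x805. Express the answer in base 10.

0x1123 = 1000100100011
0xD8A = 0110110001010
→ | → 1110110101011 = 7595
→ >> 2 → 0011101101010 = 1898
→ << 3 (mod 2^13) → 1101101010000 = 6992
0x805 = 0100000000101
→ | → 1101101010101 = 6997

6997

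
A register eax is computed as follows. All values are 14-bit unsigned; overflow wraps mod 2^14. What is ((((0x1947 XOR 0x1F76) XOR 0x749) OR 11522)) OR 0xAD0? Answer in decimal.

0x1947 = 01100101000111
0x1F76 = 01111101110110
→ XOR → 00011000110001 = 1585
0x749 = 00011101001001
→ XOR → 00000101111000 = 376
11522 = 10110100000010
→ OR → 10110101111010 = 11642
0xAD0 = 00101011010000
→ OR → 10111111111010 = 12282

12282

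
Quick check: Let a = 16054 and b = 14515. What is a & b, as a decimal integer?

14514

16054 = 11111010110110
14515 = 11100010110011
AND → 11100010110010 = 14514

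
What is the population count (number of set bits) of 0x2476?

0x2476 = 10010001110110
Count the 1s: 1 + 1 + 1 + 1 + 1 + 1 + 1 = 7

7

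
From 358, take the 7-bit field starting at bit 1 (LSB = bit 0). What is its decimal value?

51

v = 0101100110
Shift right by 1: 010110011
Mask low 7 bits: 0110011 = 51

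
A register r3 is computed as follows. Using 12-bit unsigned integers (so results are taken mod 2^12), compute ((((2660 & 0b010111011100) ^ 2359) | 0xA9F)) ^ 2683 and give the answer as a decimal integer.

388

2660 = 101001100100
0b010111011100 = 010111011100
→ & → 000001000100 = 68
2359 = 100100110111
→ ^ → 100101110011 = 2419
0xA9F = 101010011111
→ | → 101111111111 = 3071
2683 = 101001111011
→ ^ → 000110000100 = 388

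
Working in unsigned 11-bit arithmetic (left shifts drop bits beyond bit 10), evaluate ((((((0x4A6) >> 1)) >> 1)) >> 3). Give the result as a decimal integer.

37

0x4A6 = 10010100110
→ >> 1 → 01001010011 = 595
→ >> 1 → 00100101001 = 297
→ >> 3 → 00000100101 = 37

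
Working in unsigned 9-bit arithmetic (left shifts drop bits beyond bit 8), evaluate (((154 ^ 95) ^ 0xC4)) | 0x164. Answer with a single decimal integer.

154 = 010011010
95 = 001011111
→ ^ → 011000101 = 197
0xC4 = 011000100
→ ^ → 000000001 = 1
0x164 = 101100100
→ | → 101100101 = 357

357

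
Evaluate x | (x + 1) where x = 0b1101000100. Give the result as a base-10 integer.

x = 1101000100 = 836
x + 1 = 1101000101
OR    = 1101000101 = 837
(x | (x + 1) sets the lowest cleared bit.)

837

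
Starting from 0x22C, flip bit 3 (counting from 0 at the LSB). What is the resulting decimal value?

x = 1000101100
bit 3 is currently 1; toggle it via x ^ (1 << 3) = x ^ 8
→ 1000100100 = 548

548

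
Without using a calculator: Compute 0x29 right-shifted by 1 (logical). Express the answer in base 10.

0x29 = 101001
shift right by 1 → 010100 = 20
(equivalently, floor(41 / 2))

20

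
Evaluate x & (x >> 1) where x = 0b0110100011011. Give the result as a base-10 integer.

1033

x = 110100011011 = 3355
x>>1 = 011010001101
AND  = 010000001001 = 1033
(x & (x >> 1) has a 1 wherever x has two consecutive 1 bits.)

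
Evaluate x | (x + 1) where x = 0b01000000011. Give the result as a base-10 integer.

x = 1000000011 = 515
x + 1 = 1000000100
OR    = 1000000111 = 519
(x | (x + 1) sets the lowest cleared bit.)

519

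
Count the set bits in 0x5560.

0x5560 = 101010101100000
Count the 1s: 1 + 1 + 1 + 1 + 1 + 1 = 6

6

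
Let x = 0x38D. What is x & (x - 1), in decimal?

x = 1110001101 = 909
x - 1 = 1110001100
AND   = 1110001100 = 908
(x & (x - 1) clears the lowest set bit of x.)

908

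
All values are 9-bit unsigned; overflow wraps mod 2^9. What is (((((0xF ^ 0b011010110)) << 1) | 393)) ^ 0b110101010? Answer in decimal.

17

0xF = 000001111
0b011010110 = 011010110
→ ^ → 011011001 = 217
→ << 1 (mod 2^9) → 110110010 = 434
393 = 110001001
→ | → 110111011 = 443
0b110101010 = 110101010
→ ^ → 000010001 = 17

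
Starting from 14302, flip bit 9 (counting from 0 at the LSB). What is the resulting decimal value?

x = 11011111011110
bit 9 is currently 1; toggle it via x ^ (1 << 9) = x ^ 512
→ 11010111011110 = 13790

13790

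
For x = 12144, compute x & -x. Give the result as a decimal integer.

x = 10111101110000 = 12144
-x (two's complement) = …01000010010000
AND   = 00000000010000 = 16
(x & -x isolates the lowest set bit of x.)

16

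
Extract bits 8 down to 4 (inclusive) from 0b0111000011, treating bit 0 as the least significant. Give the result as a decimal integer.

v = 0111000011
Shift right by 4: 011100
Mask low 5 bits: 11100 = 28

28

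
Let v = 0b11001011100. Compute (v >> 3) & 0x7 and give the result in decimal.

v = 11001011100
Shift right by 3: 11001011
Mask low 3 bits: 011 = 3

3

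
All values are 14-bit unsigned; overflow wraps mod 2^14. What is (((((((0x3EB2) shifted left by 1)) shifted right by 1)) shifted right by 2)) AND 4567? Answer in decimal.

388

0x3EB2 = 11111010110010
→ shifted left by 1 (mod 2^14) → 11110101100100 = 15716
→ shifted right by 1 → 01111010110010 = 7858
→ shifted right by 2 → 00011110101100 = 1964
4567 = 01000111010111
→ AND → 00000110000100 = 388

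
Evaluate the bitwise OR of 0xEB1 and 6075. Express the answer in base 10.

0xEB1 = 0111010110001
6075 = 1011110111011
 OR → 1111110111011 = 8123

8123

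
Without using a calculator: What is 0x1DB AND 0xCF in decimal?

203

0x1DB = 111011011
0xCF = 011001111
AND → 011001011 = 203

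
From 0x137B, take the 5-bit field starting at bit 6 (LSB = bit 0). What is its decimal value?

v = 1001101111011
Shift right by 6: 1001101
Mask low 5 bits: 01101 = 13

13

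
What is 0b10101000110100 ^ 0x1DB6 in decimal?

a = 10101000110100
0x1DB6 = 01110110110110
XOR → 11011110000010 = 14210

14210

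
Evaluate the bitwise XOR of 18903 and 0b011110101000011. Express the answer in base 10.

29844

18903 = 100100111010111
b = 011110101000011
XOR → 111010010010100 = 29844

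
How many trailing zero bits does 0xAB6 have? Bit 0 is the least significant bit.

0xAB6 = 101010110110
Trailing zeros: 1, so the lowest set bit is bit 1 (value 2).

1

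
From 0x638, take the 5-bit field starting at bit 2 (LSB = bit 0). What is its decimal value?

14

v = 11000111000
Shift right by 2: 110001110
Mask low 5 bits: 01110 = 14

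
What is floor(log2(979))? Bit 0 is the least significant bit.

979 = 1111010011
The topmost 1 is at position 9 (since 2^9 = 512 ≤ 979 < 1024).

9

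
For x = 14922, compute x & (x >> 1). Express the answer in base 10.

x = 11101001001010 = 14922
x>>1 = 01110100100101
AND  = 01100000000000 = 6144
(x & (x >> 1) has a 1 wherever x has two consecutive 1 bits.)

6144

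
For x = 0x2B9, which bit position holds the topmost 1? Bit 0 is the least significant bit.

9

0x2B9 = 1010111001
The topmost 1 is at position 9 (since 2^9 = 512 ≤ 697 < 1024).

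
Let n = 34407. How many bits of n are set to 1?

8

34407 = 1000011001100111
Count the 1s: 1 + 1 + 1 + 1 + 1 + 1 + 1 + 1 = 8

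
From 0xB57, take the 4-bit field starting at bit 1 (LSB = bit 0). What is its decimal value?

v = 000101101010111
Shift right by 1: 00010110101011
Mask low 4 bits: 1011 = 11

11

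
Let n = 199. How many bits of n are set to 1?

199 = 11000111
Count the 1s: 1 + 1 + 1 + 1 + 1 = 5

5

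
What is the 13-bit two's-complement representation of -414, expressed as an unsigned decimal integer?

414 in 13 bits: 0000110011110
Invert: 1111001100001
Add 1:  1111001100010 = 7778
(Check: 2^13 - 414 = 8192 - 414 = 7778.)

7778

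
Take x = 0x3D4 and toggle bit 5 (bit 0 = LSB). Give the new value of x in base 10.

1012

x = 1111010100
bit 5 is currently 0; toggle it via x ^ (1 << 5) = x ^ 32
→ 1111110100 = 1012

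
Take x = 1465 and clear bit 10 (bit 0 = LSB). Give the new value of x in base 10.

x = 010110111001
bit 10 is currently 1; clear it via x & ~(1 << 10) = x & ~1024
→ 000110111001 = 441

441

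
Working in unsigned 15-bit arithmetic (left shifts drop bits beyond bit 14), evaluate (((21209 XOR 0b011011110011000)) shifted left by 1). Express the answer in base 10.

19074

21209 = 101001011011001
0b011011110011000 = 011011110011000
→ XOR → 110010101000001 = 25921
→ shifted left by 1 (mod 2^15) → 100101010000010 = 19074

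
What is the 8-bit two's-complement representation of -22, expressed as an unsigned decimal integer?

234

22 in 8 bits: 00010110
Invert: 11101001
Add 1:  11101010 = 234
(Check: 2^8 - 22 = 256 - 22 = 234.)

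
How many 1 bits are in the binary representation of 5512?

5512 = 1010110001000
Count the 1s: 1 + 1 + 1 + 1 + 1 = 5

5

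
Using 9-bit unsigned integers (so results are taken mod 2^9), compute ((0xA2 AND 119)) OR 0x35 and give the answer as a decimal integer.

0xA2 = 010100010
119 = 001110111
→ AND → 000100010 = 34
0x35 = 000110101
→ OR → 000110111 = 55

55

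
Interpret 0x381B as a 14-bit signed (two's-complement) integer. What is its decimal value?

-2021

pattern = 11100000011011 (MSB is 1 ⇒ negative)
Invert: 00011111100100, add 1 → 00011111100101 = 2021, so the value is -2021.
(Equivalently: 14363 - 2^14 = 14363 - 16384 = -2021.)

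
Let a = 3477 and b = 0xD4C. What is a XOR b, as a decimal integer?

217

3477 = 110110010101
0xD4C = 110101001100
XOR → 000011011001 = 217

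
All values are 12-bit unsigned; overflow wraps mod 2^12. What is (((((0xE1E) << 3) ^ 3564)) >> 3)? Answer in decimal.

0xE1E = 111000011110
→ << 3 (mod 2^12) → 000011110000 = 240
3564 = 110111101100
→ ^ → 110100011100 = 3356
→ >> 3 → 000110100011 = 419

419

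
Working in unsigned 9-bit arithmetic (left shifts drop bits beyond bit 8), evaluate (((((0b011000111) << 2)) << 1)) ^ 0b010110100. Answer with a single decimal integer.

0b011000111 = 011000111
→ << 2 (mod 2^9) → 100011100 = 284
→ << 1 (mod 2^9) → 000111000 = 56
0b010110100 = 010110100
→ ^ → 010001100 = 140

140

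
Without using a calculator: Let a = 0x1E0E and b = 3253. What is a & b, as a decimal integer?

3076

0x1E0E = 1111000001110
3253 = 0110010110101
AND → 0110000000100 = 3076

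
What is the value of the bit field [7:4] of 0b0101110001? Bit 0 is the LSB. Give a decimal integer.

v = 0101110001
Shift right by 4: 010111
Mask low 4 bits: 0111 = 7

7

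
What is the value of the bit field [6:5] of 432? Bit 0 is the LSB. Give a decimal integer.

1

v = 110110000
Shift right by 5: 1101
Mask low 2 bits: 01 = 1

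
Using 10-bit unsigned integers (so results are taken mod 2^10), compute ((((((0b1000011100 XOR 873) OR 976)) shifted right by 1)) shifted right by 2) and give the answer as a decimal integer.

0b1000011100 = 1000011100
873 = 1101101001
→ XOR → 0101110101 = 373
976 = 1111010000
→ OR → 1111110101 = 1013
→ shifted right by 1 → 0111111010 = 506
→ shifted right by 2 → 0001111110 = 126

126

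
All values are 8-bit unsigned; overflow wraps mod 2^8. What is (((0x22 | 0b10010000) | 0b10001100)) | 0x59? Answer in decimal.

255

0x22 = 00100010
0b10010000 = 10010000
→ | → 10110010 = 178
0b10001100 = 10001100
→ | → 10111110 = 190
0x59 = 01011001
→ | → 11111111 = 255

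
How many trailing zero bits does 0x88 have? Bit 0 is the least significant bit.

0x88 = 10001000
Trailing zeros: 3, so the lowest set bit is bit 3 (value 8).

3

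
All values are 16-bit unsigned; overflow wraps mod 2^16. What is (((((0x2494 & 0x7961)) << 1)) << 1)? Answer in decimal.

0x2494 = 0010010010010100
0x7961 = 0111100101100001
→ & → 0010000000000000 = 8192
→ << 1 (mod 2^16) → 0100000000000000 = 16384
→ << 1 (mod 2^16) → 1000000000000000 = 32768

32768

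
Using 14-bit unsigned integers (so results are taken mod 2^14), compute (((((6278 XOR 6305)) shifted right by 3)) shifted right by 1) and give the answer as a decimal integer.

6278 = 01100010000110
6305 = 01100010100001
→ XOR → 00000000100111 = 39
→ shifted right by 3 → 00000000000100 = 4
→ shifted right by 1 → 00000000000010 = 2

2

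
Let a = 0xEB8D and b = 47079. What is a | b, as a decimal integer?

0xEB8D = 1110101110001101
47079 = 1011011111100111
 OR → 1111111111101111 = 65519

65519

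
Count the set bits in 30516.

9

30516 = 111011100110100
Count the 1s: 1 + 1 + 1 + 1 + 1 + 1 + 1 + 1 + 1 = 9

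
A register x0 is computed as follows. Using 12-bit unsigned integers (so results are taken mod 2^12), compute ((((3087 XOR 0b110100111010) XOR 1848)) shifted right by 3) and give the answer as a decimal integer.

3087 = 110000001111
0b110100111010 = 110100111010
→ XOR → 000100110101 = 309
1848 = 011100111000
→ XOR → 011000001101 = 1549
→ shifted right by 3 → 000011000001 = 193

193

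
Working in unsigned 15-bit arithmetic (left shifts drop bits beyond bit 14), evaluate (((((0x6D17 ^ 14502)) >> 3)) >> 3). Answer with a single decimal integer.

342

0x6D17 = 110110100010111
14502 = 011100010100110
→ ^ → 101010110110001 = 21937
→ >> 3 → 000101010110110 = 2742
→ >> 3 → 000000101010110 = 342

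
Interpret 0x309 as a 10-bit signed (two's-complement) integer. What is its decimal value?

pattern = 1100001001 (MSB is 1 ⇒ negative)
Invert: 0011110110, add 1 → 0011110111 = 247, so the value is -247.
(Equivalently: 777 - 2^10 = 777 - 1024 = -247.)

-247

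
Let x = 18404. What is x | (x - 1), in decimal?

18407

x = 100011111100100 = 18404
x - 1 = 100011111100011
OR    = 100011111100111 = 18407
(x | (x - 1) sets all bits below the lowest set bit.)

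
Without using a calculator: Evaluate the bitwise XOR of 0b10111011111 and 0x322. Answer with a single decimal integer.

1789

a = 10111011111
0x322 = 01100100010
XOR → 11011111101 = 1789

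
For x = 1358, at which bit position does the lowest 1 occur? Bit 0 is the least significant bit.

1

1358 = 10101001110
Trailing zeros: 1, so the lowest set bit is bit 1 (value 2).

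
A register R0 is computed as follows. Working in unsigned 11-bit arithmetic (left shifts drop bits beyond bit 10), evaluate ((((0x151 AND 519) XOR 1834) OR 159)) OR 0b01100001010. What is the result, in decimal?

0x151 = 00101010001
519 = 01000000111
→ AND → 00000000001 = 1
1834 = 11100101010
→ XOR → 11100101011 = 1835
159 = 00010011111
→ OR → 11110111111 = 1983
0b01100001010 = 01100001010
→ OR → 11110111111 = 1983

1983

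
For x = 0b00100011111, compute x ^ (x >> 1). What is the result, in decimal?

x = 100011111 = 287
x>>1 = 010001111
XOR  = 110010000 = 400
(x ^ (x >> 1) gives the standard binary-reflected Gray code of x.)

400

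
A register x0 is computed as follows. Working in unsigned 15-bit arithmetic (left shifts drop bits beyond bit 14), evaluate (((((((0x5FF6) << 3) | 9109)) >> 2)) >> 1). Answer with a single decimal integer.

0x5FF6 = 101111111110110
→ << 3 (mod 2^15) → 111111110110000 = 32688
9109 = 010001110010101
→ | → 111111110110101 = 32693
→ >> 2 → 001111111101101 = 8173
→ >> 1 → 000111111110110 = 4086

4086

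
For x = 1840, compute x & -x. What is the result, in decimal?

x = 11100110000 = 1840
-x (two's complement) = …00011010000
AND   = 00000010000 = 16
(x & -x isolates the lowest set bit of x.)

16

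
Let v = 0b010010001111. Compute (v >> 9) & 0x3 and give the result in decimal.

2

v = 010010001111
Shift right by 9: 010
Mask low 2 bits: 10 = 2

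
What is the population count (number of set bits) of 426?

426 = 110101010
Count the 1s: 1 + 1 + 1 + 1 + 1 = 5

5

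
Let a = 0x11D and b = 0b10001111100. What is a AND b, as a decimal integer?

0x11D = 00100011101
b = 10001111100
AND → 00000011100 = 28

28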